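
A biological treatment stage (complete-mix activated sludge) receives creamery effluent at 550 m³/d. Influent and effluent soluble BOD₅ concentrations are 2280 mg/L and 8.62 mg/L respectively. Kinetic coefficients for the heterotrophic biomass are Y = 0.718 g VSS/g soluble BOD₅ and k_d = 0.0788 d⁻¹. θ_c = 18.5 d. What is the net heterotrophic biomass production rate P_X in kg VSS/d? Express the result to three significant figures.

P_X ≈ 365 kg VSS/d

Correct the yield for decay: Y_obs = Y/(1 + k_d θ_c) = 0.718 / (1 + 0.0788 × 18.5) = 0.718 / 2.458 = 0.2921.
ΔS = 2280 − 8.62 = 2271 mg/L, so the substrate removal rate is 550 × 2271/1000 = 1249 kg soluble BOD₅/d.
Biomass produced: P_X = Y_obs·Q·ΔS = 0.2921 × 1249 ≈ 364.9 kg VSS/d.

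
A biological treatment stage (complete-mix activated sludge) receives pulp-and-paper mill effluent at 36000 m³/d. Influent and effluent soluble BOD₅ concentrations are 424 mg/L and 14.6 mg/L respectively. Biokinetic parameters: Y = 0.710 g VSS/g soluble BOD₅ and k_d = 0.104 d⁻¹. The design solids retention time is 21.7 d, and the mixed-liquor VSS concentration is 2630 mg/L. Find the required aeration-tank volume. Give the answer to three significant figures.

V ≈ 26500 m³

Rearranging the biomass balance for a CMAS with decay, V = Y·Q·ΔS·θ_c / [X·(1+k_d θ_c)] = 0.710 × 36000 × (424 − 14.6) × 21.7 / [2630 × (1 + 0.104 × 21.7)] = 2.27×10^8 / 8565 = 26511 m³.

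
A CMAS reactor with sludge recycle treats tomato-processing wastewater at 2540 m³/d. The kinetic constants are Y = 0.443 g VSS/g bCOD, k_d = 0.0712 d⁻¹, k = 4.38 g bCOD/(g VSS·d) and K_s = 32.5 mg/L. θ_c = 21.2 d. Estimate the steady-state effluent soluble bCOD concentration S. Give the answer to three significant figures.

S ≈ 2.11 mg/L

Effluent substrate depends only on kinetics and SRT: S = K_s(1 + k_d θ_c) / [θ_c(Yk − k_d) − 1] = 32.5 × (1 + 0.0712 × 21.2) / [21.2 × (0.443 × 4.38 − 0.0712) − 1] = 81.56 / 38.63 = 2.111 mg/L.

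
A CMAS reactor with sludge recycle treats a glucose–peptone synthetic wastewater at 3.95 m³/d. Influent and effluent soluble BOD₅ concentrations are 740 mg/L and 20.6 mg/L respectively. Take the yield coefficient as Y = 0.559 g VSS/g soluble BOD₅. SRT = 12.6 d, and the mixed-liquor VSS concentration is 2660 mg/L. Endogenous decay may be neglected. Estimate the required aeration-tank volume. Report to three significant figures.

V ≈ 7.52 m³

V·X = Y·Q·ΔS·θ_c gives V = 0.559 × 3.95 × (740 − 20.6) × 12.6 / 2660 = 7.524 m³.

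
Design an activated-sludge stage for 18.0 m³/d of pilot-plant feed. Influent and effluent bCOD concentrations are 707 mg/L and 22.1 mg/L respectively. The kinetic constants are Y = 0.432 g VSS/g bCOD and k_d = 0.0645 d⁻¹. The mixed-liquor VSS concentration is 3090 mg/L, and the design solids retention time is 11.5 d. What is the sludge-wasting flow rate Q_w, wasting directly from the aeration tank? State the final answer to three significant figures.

From the SRT design equation V = Y Q (S₀−S) θ_c / [X (1 + k_d θ_c)] = 0.432 × 18.0 × (707 − 22.1) × 11.5 / [3090 × (1 + 0.0645 × 11.5)] = 6.12×10^4 / 5382 = 11.38 m³.
For wasting at MLVSS concentration, Q_w = V/θ_c = 11.38/11.5 = 0.9896 m³/d.

Q_w ≈ 0.990 m³/d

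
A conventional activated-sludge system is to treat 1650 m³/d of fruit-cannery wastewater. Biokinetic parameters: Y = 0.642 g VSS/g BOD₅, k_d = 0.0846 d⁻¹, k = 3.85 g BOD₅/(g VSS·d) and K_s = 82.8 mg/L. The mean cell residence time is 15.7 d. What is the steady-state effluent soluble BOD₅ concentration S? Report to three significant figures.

S ≈ 5.28 mg/L

From the Monod/SRT balance for a CMAS, S = K_s·(1+k_d θ_c)/[θ_c·(Y k − k_d) − 1] = 82.8 × (1 + 0.0846 × 15.7) / [15.7 × (0.642 × 3.85 − 0.0846) − 1] = 192.8 / 36.48 = 5.285 mg/L.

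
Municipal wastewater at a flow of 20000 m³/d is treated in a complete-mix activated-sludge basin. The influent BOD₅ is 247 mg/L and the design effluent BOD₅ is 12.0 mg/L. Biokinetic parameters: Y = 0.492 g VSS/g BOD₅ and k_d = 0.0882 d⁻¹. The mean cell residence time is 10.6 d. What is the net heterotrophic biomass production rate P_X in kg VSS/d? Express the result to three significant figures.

P_X ≈ 1200 kg VSS/d

Correct the yield for decay: Y_obs = Y/(1 + k_d θ_c) = 0.492 / (1 + 0.0882 × 10.6) = 0.492 / 1.935 = 0.2543.
Substrate removed = Q·(S₀ − S) = 20000 m³/d × (247 − 12.0) g/m³ = 4.7×10^6 g/d = 4700 kg/d.
So the net sludge growth is P_X = 0.2543 × 4700 = 1195 kg VSS/d.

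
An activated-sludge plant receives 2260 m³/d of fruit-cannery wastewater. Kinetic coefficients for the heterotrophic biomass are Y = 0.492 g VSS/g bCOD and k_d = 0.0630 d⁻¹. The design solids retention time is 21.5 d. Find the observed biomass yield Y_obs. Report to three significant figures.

The observed yield is Y_obs = Y/(1 + k_d·θ_c) = 0.492 / (1 + 0.0630 × 21.5) = 0.492 / 2.354 = 0.2090 g VSS per g bCOD removed.

Y_obs ≈ 0.209 g VSS/g bCOD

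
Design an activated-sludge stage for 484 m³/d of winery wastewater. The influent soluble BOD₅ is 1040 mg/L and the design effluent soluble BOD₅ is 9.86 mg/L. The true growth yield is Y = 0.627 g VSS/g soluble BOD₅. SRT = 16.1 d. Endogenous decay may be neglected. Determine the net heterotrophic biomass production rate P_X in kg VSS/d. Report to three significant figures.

No decay correction is needed, so Y_obs = Y = 0.627.
Q·(S₀ − S) = 484 × (1040 − 9.86) × 10⁻³ = 498.6 kg/d removed.
Biomass produced: P_X = Y_obs·Q·ΔS = 0.6270 × 498.6 ≈ 312.6 kg VSS/d.

P_X ≈ 313 kg VSS/d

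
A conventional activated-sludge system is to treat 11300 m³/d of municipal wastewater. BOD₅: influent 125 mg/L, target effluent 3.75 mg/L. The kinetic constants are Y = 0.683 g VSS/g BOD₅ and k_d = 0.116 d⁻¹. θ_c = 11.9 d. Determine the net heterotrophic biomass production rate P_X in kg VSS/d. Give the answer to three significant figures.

P_X ≈ 393 kg VSS/d

The observed yield is Y_obs = Y/(1 + k_d·θ_c) = 0.683 / (1 + 0.116 × 11.9) = 0.683 / 2.380 = 0.2869 g VSS per g BOD₅ removed.
Q·(S₀ − S) = 11300 × (125 − 3.75) × 10⁻³ = 1370 kg/d removed.
So the net sludge growth is P_X = 0.2869 × 1370 = 393.1 kg VSS/d.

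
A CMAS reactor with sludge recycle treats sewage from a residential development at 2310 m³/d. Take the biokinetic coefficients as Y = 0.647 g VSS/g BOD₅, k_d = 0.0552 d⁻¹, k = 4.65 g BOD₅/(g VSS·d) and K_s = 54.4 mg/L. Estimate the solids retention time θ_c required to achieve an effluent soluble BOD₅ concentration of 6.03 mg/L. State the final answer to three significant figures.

At the target effluent, Y k S/(K_s+S) = 0.647×4.65×6.03/60.43 = 0.3002 d⁻¹.
Then 1/θ_c = μ − k_d = 0.3002 − 0.0552 = 0.2450 d⁻¹, giving θ_c = 4.082 d.

θ_c ≈ 4.08 d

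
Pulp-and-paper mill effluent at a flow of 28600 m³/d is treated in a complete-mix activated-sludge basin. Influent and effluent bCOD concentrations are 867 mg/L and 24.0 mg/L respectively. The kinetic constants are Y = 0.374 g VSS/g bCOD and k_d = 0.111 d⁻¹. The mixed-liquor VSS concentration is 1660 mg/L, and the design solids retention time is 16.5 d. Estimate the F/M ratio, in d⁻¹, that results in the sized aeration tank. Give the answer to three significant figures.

From the SRT design equation V = Y Q (S₀−S) θ_c / [X (1 + k_d θ_c)] = 0.374 × 28600 × (867 − 24.0) × 16.5 / [1660 × (1 + 0.111 × 16.5)] = 1.49×10^8 / 4700 = 31654 m³.
F/M = applied load / biomass = Q·S₀/(V·X) = 28600 × 867 / (31654 × 1660) = 0.4719 d⁻¹.

F/M ≈ 0.472 d⁻¹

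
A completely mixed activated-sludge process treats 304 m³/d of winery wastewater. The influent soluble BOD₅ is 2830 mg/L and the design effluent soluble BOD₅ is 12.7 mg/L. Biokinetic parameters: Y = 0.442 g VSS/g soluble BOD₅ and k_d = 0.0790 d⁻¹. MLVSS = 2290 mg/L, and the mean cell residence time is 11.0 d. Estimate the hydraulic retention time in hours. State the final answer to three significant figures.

Rearranging the biomass balance for a CMAS with decay, V = Y·Q·ΔS·θ_c / [X·(1+k_d θ_c)] = 0.442 × 304 × (2830 − 12.7) × 11.0 / [2290 × (1 + 0.0790 × 11.0)] = 4.16×10^6 / 4280 = 972.9 m³.
Hydraulic retention time τ = V/Q = 972.9 / 304 = 3.200 d = 76.81 h.

τ ≈ 76.8 h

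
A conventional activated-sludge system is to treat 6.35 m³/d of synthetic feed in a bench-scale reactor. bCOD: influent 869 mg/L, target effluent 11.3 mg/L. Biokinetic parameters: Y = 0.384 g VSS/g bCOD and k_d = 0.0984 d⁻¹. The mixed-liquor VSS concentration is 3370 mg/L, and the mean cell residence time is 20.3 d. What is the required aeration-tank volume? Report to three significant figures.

Rearranging the biomass balance for a CMAS with decay, V = Y·Q·ΔS·θ_c / [X·(1+k_d θ_c)] = 0.384 × 6.35 × (869 − 11.3) × 20.3 / [3370 × (1 + 0.0984 × 20.3)] = 4.25×10^4 / 10102 = 4.203 m³.

V ≈ 4.20 m³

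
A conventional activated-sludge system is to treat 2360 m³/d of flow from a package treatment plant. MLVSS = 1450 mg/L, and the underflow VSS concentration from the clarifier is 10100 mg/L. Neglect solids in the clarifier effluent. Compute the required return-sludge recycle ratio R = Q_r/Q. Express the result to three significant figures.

Mass balance around the secondary clarifier (neglecting effluent solids): R = X / (X_r − X) = 1450 / (10100 − 1450) = 0.1676.

R ≈ 0.168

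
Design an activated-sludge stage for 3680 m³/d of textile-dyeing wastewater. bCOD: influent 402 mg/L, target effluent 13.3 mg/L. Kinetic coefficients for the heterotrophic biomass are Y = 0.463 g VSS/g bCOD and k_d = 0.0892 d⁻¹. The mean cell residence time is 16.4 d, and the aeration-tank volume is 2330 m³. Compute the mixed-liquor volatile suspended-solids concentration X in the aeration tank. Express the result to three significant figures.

X ≈ 1890 mg/L

X = Y·Q·ΔS·θ_c / [V·(1 + k_d θ_c)] = 0.463 × 3680 × (402 − 13.3) × 16.4 / [2330 × (1 + 0.0892 × 16.4)] = 1893 mg/L.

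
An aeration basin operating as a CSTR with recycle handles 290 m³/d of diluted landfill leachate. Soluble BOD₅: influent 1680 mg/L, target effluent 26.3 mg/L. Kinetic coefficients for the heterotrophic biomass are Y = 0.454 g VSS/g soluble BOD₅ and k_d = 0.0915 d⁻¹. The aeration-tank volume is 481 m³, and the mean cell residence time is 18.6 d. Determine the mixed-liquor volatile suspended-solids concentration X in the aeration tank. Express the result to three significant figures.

X ≈ 3120 mg/L

From V·X·(1 + k_d·θ_c) = Y·Q·(S₀ − S)·θ_c: X = 0.454 × 290 × (1680 − 26.3) × 18.6 / [481 × (1 + 0.0915 × 18.6)] = 3116 mg/L.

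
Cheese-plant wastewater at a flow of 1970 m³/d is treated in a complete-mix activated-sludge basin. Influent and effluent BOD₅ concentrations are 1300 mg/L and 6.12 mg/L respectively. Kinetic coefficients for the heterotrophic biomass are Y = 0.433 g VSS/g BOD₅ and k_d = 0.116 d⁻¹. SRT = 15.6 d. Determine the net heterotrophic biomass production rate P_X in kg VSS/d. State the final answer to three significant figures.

Y_obs = Y / (1 + k_d θ_c) = 0.433 / (1 + 0.116 × 15.6) = 0.433 / 2.810 = 0.1541.
Q·(S₀ − S) = 1970 × (1300 − 6.12) × 10⁻³ = 2549 kg/d removed.
So the net sludge growth is P_X = 0.1541 × 2549 = 392.8 kg VSS/d.

P_X ≈ 393 kg VSS/d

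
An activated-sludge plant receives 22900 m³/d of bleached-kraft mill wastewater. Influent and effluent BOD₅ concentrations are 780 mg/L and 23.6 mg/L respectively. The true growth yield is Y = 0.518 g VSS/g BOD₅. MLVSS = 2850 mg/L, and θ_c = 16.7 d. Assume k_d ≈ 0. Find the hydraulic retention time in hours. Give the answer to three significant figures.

V·X = Y·Q·ΔS·θ_c gives V = 0.518 × 22900 × (780 − 23.6) × 16.7 / 2850 = 52576 m³.
Hydraulic retention time τ = V/Q = 52576 / 22900 = 2.296 d = 55.10 h.

τ ≈ 55.1 h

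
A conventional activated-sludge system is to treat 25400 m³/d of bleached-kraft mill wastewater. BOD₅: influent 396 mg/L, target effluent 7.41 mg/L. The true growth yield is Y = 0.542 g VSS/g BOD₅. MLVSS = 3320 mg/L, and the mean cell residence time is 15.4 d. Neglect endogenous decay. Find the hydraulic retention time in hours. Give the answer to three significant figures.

τ ≈ 23.4 h

Biomass mass balance (decay neglected): V·X = Y·Q·(S₀ − S)·θ_c, so V = 0.542 × 25400 × (396 − 7.41) × 15.4 / 3320 = 24815 m³.
Hydraulic retention time τ = V/Q = 24815 / 25400 = 0.9770 d = 23.45 h.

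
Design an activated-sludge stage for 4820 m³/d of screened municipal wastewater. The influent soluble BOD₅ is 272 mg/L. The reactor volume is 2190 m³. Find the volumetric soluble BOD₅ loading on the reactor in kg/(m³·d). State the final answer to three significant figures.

L_v = Q S₀ / V = 4820 × 272 × 10⁻³ / 2190 = 0.5986 kg/(m³·d).

L_v ≈ 0.599 kg soluble BOD₅/(m³·d)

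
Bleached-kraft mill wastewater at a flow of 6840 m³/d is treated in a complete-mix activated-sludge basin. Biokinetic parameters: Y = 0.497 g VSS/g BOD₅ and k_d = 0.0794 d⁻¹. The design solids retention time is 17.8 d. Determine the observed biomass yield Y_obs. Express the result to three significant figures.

Y_obs ≈ 0.206 g VSS/g BOD₅

Correct the yield for decay: Y_obs = Y/(1 + k_d θ_c) = 0.497 / (1 + 0.0794 × 17.8) = 0.497 / 2.413 = 0.2059.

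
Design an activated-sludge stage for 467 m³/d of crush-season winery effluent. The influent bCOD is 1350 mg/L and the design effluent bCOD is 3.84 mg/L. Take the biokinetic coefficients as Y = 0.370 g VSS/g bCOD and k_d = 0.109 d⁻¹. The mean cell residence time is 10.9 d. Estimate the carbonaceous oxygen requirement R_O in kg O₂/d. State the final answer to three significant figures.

R_O ≈ 478 kg O₂/d

The observed yield is Y_obs = Y/(1 + k_d·θ_c) = 0.370 / (1 + 0.109 × 10.9) = 0.370 / 2.188 = 0.1691 g VSS per g bCOD removed.
Mass of bCOD removed per day: Q(S₀ − S) = 467 × 1346 g/m³ = 628.7 kg/d.
Biomass synthesised: P_X = Y_obs × 628.7 = 106.3 kg VSS/d.
R_O = Q·(S₀ − S) − 1.42·P_X = 628.7 − 1.42 × 106.3 = 477.7 kg O₂/d.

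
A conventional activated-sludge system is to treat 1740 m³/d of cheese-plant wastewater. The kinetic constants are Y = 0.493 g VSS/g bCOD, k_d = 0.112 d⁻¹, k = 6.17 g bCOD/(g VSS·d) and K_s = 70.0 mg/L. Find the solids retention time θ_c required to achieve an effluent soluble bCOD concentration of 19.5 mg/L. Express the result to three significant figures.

θ_c ≈ 1.82 d

From 1/θ_c = Y·k·S/(K_s + S) − k_d: Y·k·S/(K_s+S) = 0.493 × 6.17 × 19.5 / (70.0 + 19.5) = 0.6627 d⁻¹.
Then 1/θ_c = μ − k_d = 0.6627 − 0.112 = 0.5507 d⁻¹, giving θ_c = 1.816 d.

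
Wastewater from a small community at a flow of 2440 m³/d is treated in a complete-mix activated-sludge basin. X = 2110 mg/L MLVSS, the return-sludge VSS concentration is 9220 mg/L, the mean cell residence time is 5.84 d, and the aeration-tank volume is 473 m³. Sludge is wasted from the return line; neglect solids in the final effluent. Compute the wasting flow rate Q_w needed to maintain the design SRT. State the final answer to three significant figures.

Q_w ≈ 18.5 m³/d

Wasting from the return line (neglecting effluent solids): Q_w = V·X / (θ_c·X_r) = 473.0 × 2110 / (5.84 × 9220) = 18.54 m³/d.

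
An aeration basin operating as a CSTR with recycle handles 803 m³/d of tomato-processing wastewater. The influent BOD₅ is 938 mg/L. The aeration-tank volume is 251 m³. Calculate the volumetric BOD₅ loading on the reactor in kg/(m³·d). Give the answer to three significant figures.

Volumetric loading L_v = Q·S₀ / V = 803 × 938 g/m³ / 251.0 m³ = 3001 g/(m³·d) = 3.001 kg BOD₅/(m³·d).

L_v ≈ 3.00 kg BOD₅/(m³·d)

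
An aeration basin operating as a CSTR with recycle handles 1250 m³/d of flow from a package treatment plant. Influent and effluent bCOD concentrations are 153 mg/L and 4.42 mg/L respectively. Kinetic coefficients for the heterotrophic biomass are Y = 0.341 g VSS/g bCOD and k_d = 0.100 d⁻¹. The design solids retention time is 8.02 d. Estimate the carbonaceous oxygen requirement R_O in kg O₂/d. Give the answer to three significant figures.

R_O ≈ 136 kg O₂/d

Observed yield with endogenous decay: Y_obs = Y / (1 + k_d·θ_c) = 0.341 / (1 + 0.100 × 8.02) = 0.341 / 1.802 = 0.1892 g VSS/g bCOD.
Q·(S₀ − S) = 1250 × (153 − 4.42) × 10⁻³ = 185.7 kg/d removed.
P_X = Y_obs·Q·(S₀ − S) = 0.1892 × 185.7 = 35.15 kg VSS/d.
Carbonaceous O₂ demand = substrate oxidised − cell-mass equivalent = 185.7 − 1.42 × 35.15 = 135.8 kg O₂/d.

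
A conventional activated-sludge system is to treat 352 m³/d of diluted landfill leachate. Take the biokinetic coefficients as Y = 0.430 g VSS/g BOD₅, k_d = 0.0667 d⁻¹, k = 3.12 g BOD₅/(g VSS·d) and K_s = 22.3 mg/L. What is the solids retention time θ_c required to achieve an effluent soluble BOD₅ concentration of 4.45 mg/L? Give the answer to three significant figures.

From 1/θ_c = Y·k·S/(K_s + S) − k_d: Y·k·S/(K_s+S) = 0.430 × 3.12 × 4.45 / (22.3 + 4.45) = 0.2232 d⁻¹.
θ_c = 1/(μ − k_d) = 1/(0.2232 − 0.0667) = 1/0.1565 = 6.391 d.

θ_c ≈ 6.39 d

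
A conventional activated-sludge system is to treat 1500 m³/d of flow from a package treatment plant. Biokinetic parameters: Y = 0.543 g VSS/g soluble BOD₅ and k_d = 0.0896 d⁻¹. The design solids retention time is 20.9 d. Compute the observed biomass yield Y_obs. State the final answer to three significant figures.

Y_obs ≈ 0.189 g VSS/g soluble BOD₅

The observed yield is Y_obs = Y/(1 + k_d·θ_c) = 0.543 / (1 + 0.0896 × 20.9) = 0.543 / 2.873 = 0.1890 g VSS per g soluble BOD₅ removed.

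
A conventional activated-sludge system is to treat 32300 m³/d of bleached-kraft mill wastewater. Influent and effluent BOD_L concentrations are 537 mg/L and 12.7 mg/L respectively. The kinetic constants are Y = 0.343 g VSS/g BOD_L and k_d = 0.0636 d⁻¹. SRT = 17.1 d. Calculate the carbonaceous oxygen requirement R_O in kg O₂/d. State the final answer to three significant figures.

Y_obs = Y / (1 + k_d θ_c) = 0.343 / (1 + 0.0636 × 17.1) = 0.343 / 2.088 = 0.1643.
Mass of BOD_L removed per day: Q(S₀ − S) = 32300 × 524.3 g/m³ = 16935 kg/d.
P_X = Y_obs·Q·(S₀ − S) = 0.1643 × 16935 = 2783 kg VSS/d.
R_O = Q·ΔS − 1.42 P_X = 16935 − 3951 = 12984 kg O₂/d.

R_O ≈ 13000 kg O₂/d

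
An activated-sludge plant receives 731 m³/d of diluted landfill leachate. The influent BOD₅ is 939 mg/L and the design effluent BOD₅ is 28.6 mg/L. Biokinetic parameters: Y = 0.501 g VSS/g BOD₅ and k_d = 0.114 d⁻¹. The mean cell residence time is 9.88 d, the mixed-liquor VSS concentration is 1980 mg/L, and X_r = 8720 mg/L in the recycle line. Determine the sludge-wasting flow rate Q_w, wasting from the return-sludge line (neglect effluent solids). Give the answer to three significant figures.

Rearranging the biomass balance for a CMAS with decay, V = Y·Q·ΔS·θ_c / [X·(1+k_d θ_c)] = 0.501 × 731 × (939 − 28.6) × 9.88 / [1980 × (1 + 0.114 × 9.88)] = 3.29×10^6 / 4210 = 782.4 m³.
Q_w = (V·X)/(θ_c X_r) = 782.4 × 1980 / (9.88 × 8720) = 17.98 m³/d.

Q_w ≈ 18.0 m³/d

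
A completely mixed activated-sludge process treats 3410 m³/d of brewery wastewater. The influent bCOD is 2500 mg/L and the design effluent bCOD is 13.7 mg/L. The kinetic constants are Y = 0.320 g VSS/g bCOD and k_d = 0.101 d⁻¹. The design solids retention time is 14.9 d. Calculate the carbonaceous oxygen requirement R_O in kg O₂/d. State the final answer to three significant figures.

The observed yield is Y_obs = Y/(1 + k_d·θ_c) = 0.320 / (1 + 0.101 × 14.9) = 0.320 / 2.505 = 0.1277 g VSS per g bCOD removed.
Substrate removed = Q·(S₀ − S) = 3410 m³/d × (2500 − 13.7) g/m³ = 8.48×10^6 g/d = 8478 kg/d.
Biomass synthesised: P_X = Y_obs × 8478 = 1083 kg VSS/d.
R_O = Q·(S₀ − S) − 1.42·P_X = 8478 − 1.42 × 1083 = 6940 kg O₂/d.

R_O ≈ 6940 kg O₂/d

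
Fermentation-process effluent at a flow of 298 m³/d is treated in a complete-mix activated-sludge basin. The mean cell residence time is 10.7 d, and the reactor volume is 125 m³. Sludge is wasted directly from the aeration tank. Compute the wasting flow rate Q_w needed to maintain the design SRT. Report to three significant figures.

For wasting at MLVSS concentration, Q_w = V/θ_c = 125.0/10.7 = 11.68 m³/d.

Q_w ≈ 11.7 m³/d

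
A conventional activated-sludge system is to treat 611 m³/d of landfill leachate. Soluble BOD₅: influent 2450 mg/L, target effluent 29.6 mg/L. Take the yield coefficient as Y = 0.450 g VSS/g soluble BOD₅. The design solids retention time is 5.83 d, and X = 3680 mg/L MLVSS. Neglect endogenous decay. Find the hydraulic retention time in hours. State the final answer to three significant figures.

Biomass mass balance (decay neglected): V·X = Y·Q·(S₀ − S)·θ_c, so V = 0.450 × 611 × (2450 − 29.6) × 5.83 / 3680 = 1054 m³.
Hydraulic retention time τ = V/Q = 1054 / 611 = 1.726 d = 41.41 h.

τ ≈ 41.4 h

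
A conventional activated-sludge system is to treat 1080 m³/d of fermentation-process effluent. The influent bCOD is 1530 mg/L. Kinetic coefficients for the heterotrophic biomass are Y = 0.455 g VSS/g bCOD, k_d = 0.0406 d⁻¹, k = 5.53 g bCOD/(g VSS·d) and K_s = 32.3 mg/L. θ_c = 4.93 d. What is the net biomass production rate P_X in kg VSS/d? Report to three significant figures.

Effluent substrate depends only on kinetics and SRT: S = K_s(1 + k_d θ_c) / [θ_c(Yk − k_d) − 1] = 32.3 × (1 + 0.0406 × 4.93) / [4.93 × (0.455 × 5.53 − 0.0406) − 1] = 38.77 / 11.20 = 3.460 mg/L.
Y_obs = Y / (1 + k_d θ_c) = 0.455 / (1 + 0.0406 × 4.93) = 0.455 / 1.200 = 0.3791.
Q·(S₀ − S) = 1080 × (1530 − 3.46) × 10⁻³ = 1649 kg/d removed.
P_X = Y_obs · Q(S₀ − S) = 0.3791 × 1649 = 625.0 kg VSS/d.

P_X ≈ 625 kg VSS/d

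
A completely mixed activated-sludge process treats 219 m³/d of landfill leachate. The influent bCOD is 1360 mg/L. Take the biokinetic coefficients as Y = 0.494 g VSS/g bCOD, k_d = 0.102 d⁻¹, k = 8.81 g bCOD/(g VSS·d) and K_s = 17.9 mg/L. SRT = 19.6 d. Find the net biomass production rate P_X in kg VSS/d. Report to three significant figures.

For a completely mixed reactor with recycle the Lawrence–McCarty relation gives S = K_s·(1 + k_d·θ_c) / [θ_c·(Y·k − k_d) − 1] = 17.9 × (1 + 0.102 × 19.6) / [19.6 × (0.494 × 8.81 − 0.102) − 1] = 53.69 / 82.30 = 0.6523 mg/L.
Correct the yield for decay: Y_obs = Y/(1 + k_d θ_c) = 0.494 / (1 + 0.102 × 19.6) = 0.494 / 2.999 = 0.1647.
Q·(S₀ − S) = 219 × (1360 − 0.652) × 10⁻³ = 297.7 kg/d removed.
Net biomass production P_X = Y_obs × Q·(S₀ − S) = 0.1647 × 297.7 = 49.03 kg VSS/d.

P_X ≈ 49.0 kg VSS/d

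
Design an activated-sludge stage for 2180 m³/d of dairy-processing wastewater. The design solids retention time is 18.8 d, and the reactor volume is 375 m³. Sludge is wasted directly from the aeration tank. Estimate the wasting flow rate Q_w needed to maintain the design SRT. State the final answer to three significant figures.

For wasting at MLVSS concentration, Q_w = V/θ_c = 375.0/18.8 = 19.95 m³/d.

Q_w ≈ 19.9 m³/d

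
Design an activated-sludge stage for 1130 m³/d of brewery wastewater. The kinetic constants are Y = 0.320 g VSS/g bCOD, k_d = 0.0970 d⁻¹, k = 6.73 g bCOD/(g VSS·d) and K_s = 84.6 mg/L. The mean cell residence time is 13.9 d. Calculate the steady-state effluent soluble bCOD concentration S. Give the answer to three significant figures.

For a completely mixed reactor with recycle the Lawrence–McCarty relation gives S = K_s·(1 + k_d·θ_c) / [θ_c·(Y·k − k_d) − 1] = 84.6 × (1 + 0.0970 × 13.9) / [13.9 × (0.320 × 6.73 − 0.0970) − 1] = 198.7 / 27.59 = 7.202 mg/L.

S ≈ 7.20 mg/L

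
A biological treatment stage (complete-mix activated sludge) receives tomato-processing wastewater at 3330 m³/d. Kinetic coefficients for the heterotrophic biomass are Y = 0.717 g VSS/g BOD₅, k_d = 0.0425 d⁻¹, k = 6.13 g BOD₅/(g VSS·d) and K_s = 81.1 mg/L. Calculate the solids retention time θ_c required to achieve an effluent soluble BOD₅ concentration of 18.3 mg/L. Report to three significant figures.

θ_c ≈ 1.30 d

From 1/θ_c = Y·k·S/(K_s + S) − k_d: Y·k·S/(K_s+S) = 0.717 × 6.13 × 18.3 / (81.1 + 18.3) = 0.8092 d⁻¹.
1/θ_c = 0.8092 − 0.0425 = 0.7667 d⁻¹, so θ_c = 1.304 d.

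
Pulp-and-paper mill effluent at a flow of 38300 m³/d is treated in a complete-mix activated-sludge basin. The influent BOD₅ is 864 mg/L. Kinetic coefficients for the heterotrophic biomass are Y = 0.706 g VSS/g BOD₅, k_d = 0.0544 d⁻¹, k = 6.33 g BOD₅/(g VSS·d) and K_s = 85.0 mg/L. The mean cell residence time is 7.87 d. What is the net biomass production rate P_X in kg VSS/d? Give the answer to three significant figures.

P_X ≈ 16300 kg VSS/d

Effluent substrate depends only on kinetics and SRT: S = K_s(1 + k_d θ_c) / [θ_c(Yk − k_d) − 1] = 85.0 × (1 + 0.0544 × 7.87) / [7.87 × (0.706 × 6.33 − 0.0544) − 1] = 121.4 / 33.74 = 3.598 mg/L.
Correct the yield for decay: Y_obs = Y/(1 + k_d θ_c) = 0.706 / (1 + 0.0544 × 7.87) = 0.706 / 1.428 = 0.4944.
Mass of BOD₅ removed per day: Q(S₀ − S) = 38300 × 860.4 g/m³ = 32953 kg/d.
Biomass produced: P_X = Y_obs·Q·ΔS = 0.4944 × 32953 ≈ 16291 kg VSS/d.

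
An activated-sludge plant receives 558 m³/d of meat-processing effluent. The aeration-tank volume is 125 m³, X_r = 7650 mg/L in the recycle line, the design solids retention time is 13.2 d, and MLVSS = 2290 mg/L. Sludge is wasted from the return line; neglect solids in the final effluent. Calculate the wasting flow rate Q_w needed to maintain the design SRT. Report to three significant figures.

θ_c = V·X/(Q_w·X_r) when wasting from the recycle, so Q_w = V·X/(θ_c·X_r) = 125.0 × 2290 / (13.2 × 7650) = 2.835 m³/d.

Q_w ≈ 2.83 m³/d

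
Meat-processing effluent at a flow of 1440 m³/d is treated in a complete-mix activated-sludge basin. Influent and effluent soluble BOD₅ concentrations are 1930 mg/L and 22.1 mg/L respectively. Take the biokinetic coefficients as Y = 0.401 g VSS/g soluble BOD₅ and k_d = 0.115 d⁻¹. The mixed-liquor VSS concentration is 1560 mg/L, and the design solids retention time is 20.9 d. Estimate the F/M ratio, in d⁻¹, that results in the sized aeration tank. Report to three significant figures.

From the SRT design equation V = Y Q (S₀−S) θ_c / [X (1 + k_d θ_c)] = 0.401 × 1440 × (1930 − 22.1) × 20.9 / [1560 × (1 + 0.115 × 20.9)] = 2.3×10^7 / 5309 = 4337 m³.
F/M = Q·S₀ / (V·X) = 1440 × 1930 / (4337 × 1560) = 0.4108 g soluble BOD₅·(g VSS·d)⁻¹.

F/M ≈ 0.411 d⁻¹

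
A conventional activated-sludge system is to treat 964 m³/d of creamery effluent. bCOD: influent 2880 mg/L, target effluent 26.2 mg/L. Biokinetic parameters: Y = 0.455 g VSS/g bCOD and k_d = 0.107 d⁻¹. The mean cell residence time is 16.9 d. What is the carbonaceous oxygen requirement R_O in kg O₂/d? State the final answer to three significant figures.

The observed yield is Y_obs = Y/(1 + k_d·θ_c) = 0.455 / (1 + 0.107 × 16.9) = 0.455 / 2.808 = 0.1620 g VSS per g bCOD removed.
Substrate removed = Q·(S₀ − S) = 964 m³/d × (2880 − 26.2) g/m³ = 2.75×10^6 g/d = 2751 kg/d.
P_X = Y_obs·Q·(S₀ − S) = 0.1620 × 2751 = 445.7 kg VSS/d.
R_O = Q·(S₀ − S) − 1.42·P_X = 2751 − 1.42 × 445.7 = 2118 kg O₂/d.

R_O ≈ 2120 kg O₂/d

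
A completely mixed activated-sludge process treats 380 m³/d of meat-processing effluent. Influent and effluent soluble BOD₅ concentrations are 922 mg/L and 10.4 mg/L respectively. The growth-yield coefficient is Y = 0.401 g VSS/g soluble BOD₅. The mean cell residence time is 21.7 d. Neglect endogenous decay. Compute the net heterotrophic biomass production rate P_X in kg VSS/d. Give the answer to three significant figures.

No decay correction is needed, so Y_obs = Y = 0.401.
Q·(S₀ − S) = 380 × (922 − 10.4) × 10⁻³ = 346.4 kg/d removed.
P_X = Y_obs · Q(S₀ − S) = 0.4010 × 346.4 = 138.9 kg VSS/d.

P_X ≈ 139 kg VSS/d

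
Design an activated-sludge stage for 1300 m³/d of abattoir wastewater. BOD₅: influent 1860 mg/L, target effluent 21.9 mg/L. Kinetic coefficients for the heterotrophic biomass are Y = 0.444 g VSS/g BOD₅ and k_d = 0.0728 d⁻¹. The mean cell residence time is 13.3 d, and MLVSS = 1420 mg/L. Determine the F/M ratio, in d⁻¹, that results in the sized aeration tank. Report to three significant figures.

Rearranging the biomass balance for a CMAS with decay, V = Y·Q·ΔS·θ_c / [X·(1+k_d θ_c)] = 0.444 × 1300 × (1860 − 21.9) × 13.3 / [1420 × (1 + 0.0728 × 13.3)] = 1.41×10^7 / 2795 = 5049 m³.
F/M = Q·S₀ / (V·X) = 1300 × 1860 / (5049 × 1420) = 0.3373 g BOD₅·(g VSS·d)⁻¹.

F/M ≈ 0.337 d⁻¹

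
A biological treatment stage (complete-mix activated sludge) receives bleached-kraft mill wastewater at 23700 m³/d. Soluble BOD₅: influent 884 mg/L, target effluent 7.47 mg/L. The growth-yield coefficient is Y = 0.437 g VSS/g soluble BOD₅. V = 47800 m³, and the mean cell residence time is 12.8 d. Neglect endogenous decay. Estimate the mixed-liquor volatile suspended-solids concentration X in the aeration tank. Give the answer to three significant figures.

X ≈ 2430 mg/L

From V·X = Y·Q·(S₀ − S)·θ_c (decay neglected): X = 0.437 × 23700 × (884 − 7.47) × 12.8 / 47800 = 2431 mg/L.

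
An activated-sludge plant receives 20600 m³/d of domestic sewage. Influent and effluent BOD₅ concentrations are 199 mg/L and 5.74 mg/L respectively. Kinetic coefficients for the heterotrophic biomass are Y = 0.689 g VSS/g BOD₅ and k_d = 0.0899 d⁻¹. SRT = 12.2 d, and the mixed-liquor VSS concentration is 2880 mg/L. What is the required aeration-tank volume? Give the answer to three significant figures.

V ≈ 5540 m³

Rearranging the biomass balance for a CMAS with decay, V = Y·Q·ΔS·θ_c / [X·(1+k_d θ_c)] = 0.689 × 20600 × (199 − 5.74) × 12.2 / [2880 × (1 + 0.0899 × 12.2)] = 3.35×10^7 / 6039 = 5542 m³.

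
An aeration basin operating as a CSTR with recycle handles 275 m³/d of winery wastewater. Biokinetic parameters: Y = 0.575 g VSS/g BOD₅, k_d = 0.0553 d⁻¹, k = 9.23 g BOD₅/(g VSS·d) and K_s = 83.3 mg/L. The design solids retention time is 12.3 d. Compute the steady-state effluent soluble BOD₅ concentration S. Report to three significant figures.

Effluent substrate depends only on kinetics and SRT: S = K_s(1 + k_d θ_c) / [θ_c(Yk − k_d) − 1] = 83.3 × (1 + 0.0553 × 12.3) / [12.3 × (0.575 × 9.23 − 0.0553) − 1] = 140.0 / 63.60 = 2.201 mg/L.

S ≈ 2.20 mg/L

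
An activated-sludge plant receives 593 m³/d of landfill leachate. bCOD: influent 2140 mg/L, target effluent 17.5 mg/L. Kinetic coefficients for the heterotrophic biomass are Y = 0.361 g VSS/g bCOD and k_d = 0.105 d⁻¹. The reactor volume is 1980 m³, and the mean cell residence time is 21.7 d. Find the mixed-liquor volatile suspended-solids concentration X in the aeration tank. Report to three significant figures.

From V·X·(1 + k_d·θ_c) = Y·Q·(S₀ − S)·θ_c: X = 0.361 × 593 × (2140 − 17.5) × 21.7 / [1980 × (1 + 0.105 × 21.7)] = 1519 mg/L.

X ≈ 1520 mg/L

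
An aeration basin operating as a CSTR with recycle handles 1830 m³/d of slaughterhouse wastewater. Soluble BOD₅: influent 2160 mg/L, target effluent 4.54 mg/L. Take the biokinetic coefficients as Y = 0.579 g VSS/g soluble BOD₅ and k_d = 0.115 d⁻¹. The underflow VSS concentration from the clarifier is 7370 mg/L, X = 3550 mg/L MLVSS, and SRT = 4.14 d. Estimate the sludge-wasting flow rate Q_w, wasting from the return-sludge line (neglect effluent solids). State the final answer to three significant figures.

Steady-state biomass mass balance: V·X·(1 + k_d·θ_c) = Y·Q·(S₀ − S)·θ_c, so V = 0.579 × 1830 × (2160 − 4.54) × 4.14 / [3550 × (1 + 0.115 × 4.14)] = 9.46×10^6 / 5240 = 1804 m³.
Wasting from the return line (neglecting effluent solids): Q_w = V·X / (θ_c·X_r) = 1804 × 3550 / (4.14 × 7370) = 209.9 m³/d.

Q_w ≈ 210 m³/d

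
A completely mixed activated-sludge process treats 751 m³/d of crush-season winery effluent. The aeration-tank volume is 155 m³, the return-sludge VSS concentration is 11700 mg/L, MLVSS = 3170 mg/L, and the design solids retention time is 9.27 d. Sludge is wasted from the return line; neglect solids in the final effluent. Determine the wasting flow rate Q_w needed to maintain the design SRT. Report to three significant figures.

Q_w ≈ 4.53 m³/d

Q_w = (V·X)/(θ_c X_r) = 155.0 × 3170 / (9.27 × 11700) = 4.530 m³/d.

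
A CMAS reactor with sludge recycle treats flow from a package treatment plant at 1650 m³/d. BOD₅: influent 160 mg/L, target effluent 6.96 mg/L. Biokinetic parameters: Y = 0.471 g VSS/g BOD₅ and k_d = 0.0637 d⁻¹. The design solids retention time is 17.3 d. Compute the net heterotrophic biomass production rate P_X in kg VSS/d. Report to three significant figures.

P_X ≈ 56.6 kg VSS/d

Y_obs = Y / (1 + k_d θ_c) = 0.471 / (1 + 0.0637 × 17.3) = 0.471 / 2.102 = 0.2241.
ΔS = 160 − 6.96 = 153.0 mg/L, so the substrate removal rate is 1650 × 153.0/1000 = 252.5 kg BOD₅/d.
Net biomass production P_X = Y_obs × Q·(S₀ − S) = 0.2241 × 252.5 = 56.58 kg VSS/d.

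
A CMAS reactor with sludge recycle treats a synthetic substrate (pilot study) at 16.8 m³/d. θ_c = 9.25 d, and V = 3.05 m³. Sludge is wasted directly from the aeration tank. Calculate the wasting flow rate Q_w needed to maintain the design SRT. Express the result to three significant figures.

With mixed-liquor wasting, θ_c = V/Q_w, so Q_w = V/θ_c = 3.050/9.25 = 0.3297 m³/d.

Q_w ≈ 0.330 m³/d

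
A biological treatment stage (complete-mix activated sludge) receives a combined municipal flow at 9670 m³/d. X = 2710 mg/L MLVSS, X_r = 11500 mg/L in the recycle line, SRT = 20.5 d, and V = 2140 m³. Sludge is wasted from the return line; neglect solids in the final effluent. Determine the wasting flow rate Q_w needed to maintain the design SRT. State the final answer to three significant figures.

Q_w = (V·X)/(θ_c X_r) = 2140 × 2710 / (20.5 × 11500) = 24.60 m³/d.

Q_w ≈ 24.6 m³/d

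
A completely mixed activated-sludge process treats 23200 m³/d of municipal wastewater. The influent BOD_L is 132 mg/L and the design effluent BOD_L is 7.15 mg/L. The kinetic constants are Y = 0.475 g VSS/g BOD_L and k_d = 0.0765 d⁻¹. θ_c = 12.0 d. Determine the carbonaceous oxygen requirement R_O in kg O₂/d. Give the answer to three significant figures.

R_O ≈ 1880 kg O₂/d

Observed yield with endogenous decay: Y_obs = Y / (1 + k_d·θ_c) = 0.475 / (1 + 0.0765 × 12.0) = 0.475 / 1.918 = 0.2477 g VSS/g BOD_L.
Q·(S₀ − S) = 23200 × (132 − 7.15) × 10⁻³ = 2897 kg/d removed.
Biomass synthesised: P_X = Y_obs × 2897 = 717.3 kg VSS/d.
R_O = Q·ΔS − 1.42 P_X = 2897 − 1019 = 1878 kg O₂/d.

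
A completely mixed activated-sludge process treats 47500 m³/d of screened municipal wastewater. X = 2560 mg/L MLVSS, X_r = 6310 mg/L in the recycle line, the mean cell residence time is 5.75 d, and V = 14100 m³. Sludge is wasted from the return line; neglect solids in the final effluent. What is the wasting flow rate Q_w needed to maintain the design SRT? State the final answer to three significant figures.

Q_w ≈ 995 m³/d

Wasting from the return line (neglecting effluent solids): Q_w = V·X / (θ_c·X_r) = 14100 × 2560 / (5.75 × 6310) = 994.9 m³/d.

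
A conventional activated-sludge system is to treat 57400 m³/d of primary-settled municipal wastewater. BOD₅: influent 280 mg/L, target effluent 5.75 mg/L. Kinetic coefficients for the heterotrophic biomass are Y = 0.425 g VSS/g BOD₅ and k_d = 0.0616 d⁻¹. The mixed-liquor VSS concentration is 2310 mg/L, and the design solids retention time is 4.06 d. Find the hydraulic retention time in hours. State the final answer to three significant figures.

τ ≈ 3.93 h

Steady-state biomass mass balance: V·X·(1 + k_d·θ_c) = Y·Q·(S₀ − S)·θ_c, so V = 0.425 × 57400 × (280 − 5.75) × 4.06 / [2310 × (1 + 0.0616 × 4.06)] = 2.72×10^7 / 2888 = 9406 m³.
HRT = V/Q = 9406 m³ / 57400 m³·d⁻¹ = 0.1639 d × 24 = 3.933 h.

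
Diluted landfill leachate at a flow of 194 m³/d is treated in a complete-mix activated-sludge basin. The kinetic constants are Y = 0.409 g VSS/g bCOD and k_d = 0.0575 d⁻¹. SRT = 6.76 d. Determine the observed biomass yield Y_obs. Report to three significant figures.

Y_obs ≈ 0.295 g VSS/g bCOD

The observed yield is Y_obs = Y/(1 + k_d·θ_c) = 0.409 / (1 + 0.0575 × 6.76) = 0.409 / 1.389 = 0.2945 g VSS per g bCOD removed.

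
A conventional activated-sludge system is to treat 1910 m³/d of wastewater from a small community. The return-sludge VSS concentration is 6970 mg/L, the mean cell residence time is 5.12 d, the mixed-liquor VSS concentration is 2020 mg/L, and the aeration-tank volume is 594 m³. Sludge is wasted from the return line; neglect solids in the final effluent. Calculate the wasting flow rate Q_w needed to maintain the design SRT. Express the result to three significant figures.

Q_w = (V·X)/(θ_c X_r) = 594.0 × 2020 / (5.12 × 6970) = 33.62 m³/d.

Q_w ≈ 33.6 m³/d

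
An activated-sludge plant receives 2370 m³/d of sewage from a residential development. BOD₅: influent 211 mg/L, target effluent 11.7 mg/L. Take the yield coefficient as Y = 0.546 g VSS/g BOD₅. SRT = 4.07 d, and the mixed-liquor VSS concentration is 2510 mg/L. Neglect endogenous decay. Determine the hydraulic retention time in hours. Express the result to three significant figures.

τ ≈ 4.23 h

V·X = Y·Q·ΔS·θ_c gives V = 0.546 × 2370 × (211 − 11.7) × 4.07 / 2510 = 418.2 m³.
Hydraulic retention time τ = V/Q = 418.2 / 2370 = 0.1764 d = 4.235 h.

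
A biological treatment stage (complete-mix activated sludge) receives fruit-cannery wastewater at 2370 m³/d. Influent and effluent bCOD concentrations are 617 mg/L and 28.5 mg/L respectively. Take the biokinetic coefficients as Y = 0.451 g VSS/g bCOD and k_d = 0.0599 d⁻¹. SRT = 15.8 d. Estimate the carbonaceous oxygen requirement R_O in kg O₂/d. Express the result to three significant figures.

R_O ≈ 936 kg O₂/d

The observed yield is Y_obs = Y/(1 + k_d·θ_c) = 0.451 / (1 + 0.0599 × 15.8) = 0.451 / 1.946 = 0.2317 g VSS per g bCOD removed.
Q·(S₀ − S) = 2370 × (617 − 28.5) × 10⁻³ = 1395 kg/d removed.
Net sludge production P_X = 0.2317 × 1395 = 323.2 kg VSS/d.
R_O = Q·(S₀ − S) − 1.42·P_X = 1395 − 1.42 × 323.2 = 935.8 kg O₂/d.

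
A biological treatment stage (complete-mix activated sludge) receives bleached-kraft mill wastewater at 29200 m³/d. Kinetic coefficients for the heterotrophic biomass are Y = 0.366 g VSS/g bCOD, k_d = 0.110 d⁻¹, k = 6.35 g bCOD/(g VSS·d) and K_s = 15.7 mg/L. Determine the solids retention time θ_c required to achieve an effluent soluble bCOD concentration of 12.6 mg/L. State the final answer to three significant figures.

θ_c ≈ 1.08 d

At the target effluent, Y k S/(K_s+S) = 0.366×6.35×12.6/28.30 = 1.035 d⁻¹.
θ_c = 1/(μ − k_d) = 1/(1.035 − 0.110) = 1/0.9248 = 1.081 d.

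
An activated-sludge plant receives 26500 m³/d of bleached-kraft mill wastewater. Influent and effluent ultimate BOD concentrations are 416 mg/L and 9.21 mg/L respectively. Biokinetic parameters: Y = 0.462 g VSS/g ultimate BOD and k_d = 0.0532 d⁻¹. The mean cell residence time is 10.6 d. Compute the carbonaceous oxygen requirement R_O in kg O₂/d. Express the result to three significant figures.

R_O ≈ 6260 kg O₂/d

Y_obs = Y / (1 + k_d θ_c) = 0.462 / (1 + 0.0532 × 10.6) = 0.462 / 1.564 = 0.2954.
Q·(S₀ − S) = 26500 × (416 − 9.21) × 10⁻³ = 10780 kg/d removed.
P_X = Y_obs·Q·(S₀ − S) = 0.2954 × 10780 = 3185 kg VSS/d.
R_O = Q·ΔS − 1.42 P_X = 10780 − 4522 = 6258 kg O₂/d.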